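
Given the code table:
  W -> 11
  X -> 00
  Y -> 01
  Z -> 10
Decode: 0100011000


Decoding:
01 -> Y
00 -> X
01 -> Y
10 -> Z
00 -> X


Result: YXYZX


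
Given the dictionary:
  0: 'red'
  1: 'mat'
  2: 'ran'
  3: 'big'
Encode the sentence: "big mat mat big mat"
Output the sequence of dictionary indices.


Look up each word in the dictionary:
  'big' -> 3
  'mat' -> 1
  'mat' -> 1
  'big' -> 3
  'mat' -> 1

Encoded: [3, 1, 1, 3, 1]


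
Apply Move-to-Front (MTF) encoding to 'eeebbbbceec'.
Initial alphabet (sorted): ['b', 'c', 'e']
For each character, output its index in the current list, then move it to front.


MTF encoding:
'e': index 2 in ['b', 'c', 'e'] -> ['e', 'b', 'c']
'e': index 0 in ['e', 'b', 'c'] -> ['e', 'b', 'c']
'e': index 0 in ['e', 'b', 'c'] -> ['e', 'b', 'c']
'b': index 1 in ['e', 'b', 'c'] -> ['b', 'e', 'c']
'b': index 0 in ['b', 'e', 'c'] -> ['b', 'e', 'c']
'b': index 0 in ['b', 'e', 'c'] -> ['b', 'e', 'c']
'b': index 0 in ['b', 'e', 'c'] -> ['b', 'e', 'c']
'c': index 2 in ['b', 'e', 'c'] -> ['c', 'b', 'e']
'e': index 2 in ['c', 'b', 'e'] -> ['e', 'c', 'b']
'e': index 0 in ['e', 'c', 'b'] -> ['e', 'c', 'b']
'c': index 1 in ['e', 'c', 'b'] -> ['c', 'e', 'b']


Output: [2, 0, 0, 1, 0, 0, 0, 2, 2, 0, 1]


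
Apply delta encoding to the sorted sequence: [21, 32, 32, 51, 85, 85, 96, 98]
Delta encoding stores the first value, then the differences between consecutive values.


First value: 21
Deltas:
  32 - 21 = 11
  32 - 32 = 0
  51 - 32 = 19
  85 - 51 = 34
  85 - 85 = 0
  96 - 85 = 11
  98 - 96 = 2


Delta encoded: [21, 11, 0, 19, 34, 0, 11, 2]


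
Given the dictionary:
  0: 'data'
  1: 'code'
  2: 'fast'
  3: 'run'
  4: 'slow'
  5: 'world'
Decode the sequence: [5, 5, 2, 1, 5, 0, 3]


Look up each index in the dictionary:
  5 -> 'world'
  5 -> 'world'
  2 -> 'fast'
  1 -> 'code'
  5 -> 'world'
  0 -> 'data'
  3 -> 'run'

Decoded: "world world fast code world data run"


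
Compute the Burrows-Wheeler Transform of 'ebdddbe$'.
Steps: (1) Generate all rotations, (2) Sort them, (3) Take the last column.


Rotations (sorted):
  0: $ebdddbe -> last char: e
  1: bdddbe$e -> last char: e
  2: be$ebddd -> last char: d
  3: dbe$ebdd -> last char: d
  4: ddbe$ebd -> last char: d
  5: dddbe$eb -> last char: b
  6: e$ebdddb -> last char: b
  7: ebdddbe$ -> last char: $


BWT = eedddbb$


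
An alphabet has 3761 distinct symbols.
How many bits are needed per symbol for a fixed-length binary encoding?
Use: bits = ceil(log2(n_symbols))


log2(3761) = 11.8769
Bracket: 2^11 = 2048 < 3761 <= 2^12 = 4096
So ceil(log2(3761)) = 12

bits = ceil(log2(3761)) = ceil(11.8769) = 12 bits


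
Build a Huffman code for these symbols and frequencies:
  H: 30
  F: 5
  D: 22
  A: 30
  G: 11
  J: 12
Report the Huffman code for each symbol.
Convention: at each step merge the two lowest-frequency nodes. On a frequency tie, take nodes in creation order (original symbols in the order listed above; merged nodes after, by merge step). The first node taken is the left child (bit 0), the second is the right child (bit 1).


Huffman tree construction:
Step 1: Merge F(5) + G(11) = 16
Step 2: Merge J(12) + (F+G)(16) = 28
Step 3: Merge D(22) + (J+(F+G))(28) = 50
Step 4: Merge H(30) + A(30) = 60
Step 5: Merge (D+(J+(F+G)))(50) + (H+A)(60) = 110
Read each symbol's code off the tree from the root (left child = 0, right child = 1).

Codes:
  H: 10 (length 2)
  F: 0110 (length 4)
  D: 00 (length 2)
  A: 11 (length 2)
  G: 0111 (length 4)
  J: 010 (length 3)
Average code length: 264/110 = 2.4000 bits/symbol


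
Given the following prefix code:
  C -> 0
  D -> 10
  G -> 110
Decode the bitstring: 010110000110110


Decoding step by step:
Bits 0 -> C
Bits 10 -> D
Bits 110 -> G
Bits 0 -> C
Bits 0 -> C
Bits 0 -> C
Bits 110 -> G
Bits 110 -> G


Decoded message: CDGCCCGG


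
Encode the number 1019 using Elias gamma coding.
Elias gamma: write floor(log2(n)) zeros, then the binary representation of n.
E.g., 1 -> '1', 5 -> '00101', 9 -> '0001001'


num_bits = floor(log2(1019)) + 1 = 10
leading_zeros = num_bits - 1 = 9
binary(1019) = 1111111011

Elias gamma(1019) = '000000000' + '1111111011' = 0000000001111111011 (19 bits)


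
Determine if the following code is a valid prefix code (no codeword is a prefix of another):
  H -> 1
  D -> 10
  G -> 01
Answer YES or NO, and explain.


Checking each pair (does one codeword prefix another?):
  H='1' vs D='10': prefix -- VIOLATION

NO -- this is NOT a valid prefix code. H (1) is a prefix of D (10).


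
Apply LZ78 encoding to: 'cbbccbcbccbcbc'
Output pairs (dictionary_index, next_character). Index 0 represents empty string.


LZ78 encoding steps:
Dictionary: {0: ''}
Step 1: w='' (idx 0), next='c' -> output (0, 'c'), add 'c' as idx 1
Step 2: w='' (idx 0), next='b' -> output (0, 'b'), add 'b' as idx 2
Step 3: w='b' (idx 2), next='c' -> output (2, 'c'), add 'bc' as idx 3
Step 4: w='c' (idx 1), next='b' -> output (1, 'b'), add 'cb' as idx 4
Step 5: w='cb' (idx 4), next='c' -> output (4, 'c'), add 'cbc' as idx 5
Step 6: w='cbc' (idx 5), next='b' -> output (5, 'b'), add 'cbcb' as idx 6
Step 7: w='c' (idx 1), end of input -> output (1, '')


Encoded: [(0, 'c'), (0, 'b'), (2, 'c'), (1, 'b'), (4, 'c'), (5, 'b'), (1, '')]


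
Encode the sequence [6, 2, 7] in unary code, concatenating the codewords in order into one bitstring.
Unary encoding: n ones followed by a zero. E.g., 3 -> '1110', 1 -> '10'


Encode each number as n ones followed by a terminating 0:
  6 -> 1111110 (7 bits)
  2 -> 110 (3 bits)
  7 -> 11111110 (8 bits)
Total length = 7 + 3 + 8 = 18 bits.

Unary([6, 2, 7]) = 111111011011111110 (18 bits)


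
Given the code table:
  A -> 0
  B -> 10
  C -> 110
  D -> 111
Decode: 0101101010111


Decoding:
0 -> A
10 -> B
110 -> C
10 -> B
10 -> B
111 -> D


Result: ABCBBD


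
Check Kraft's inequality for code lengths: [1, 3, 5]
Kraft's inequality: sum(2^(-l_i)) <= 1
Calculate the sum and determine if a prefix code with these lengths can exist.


Sum = 2^(-1) + 2^(-3) + 2^(-5)
    = 0.5 + 0.125 + 0.03125
    = 21/32 = 0.65625
Since 0.65625 <= 1, Kraft's inequality IS satisfied.
A prefix code with these lengths CAN exist.

Kraft sum = 0.65625. Satisfied.


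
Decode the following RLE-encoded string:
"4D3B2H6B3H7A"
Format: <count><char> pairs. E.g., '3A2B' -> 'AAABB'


Expanding each <count><char> pair:
  4D -> 'DDDD'
  3B -> 'BBB'
  2H -> 'HH'
  6B -> 'BBBBBB'
  3H -> 'HHH'
  7A -> 'AAAAAAA'

Decoded = DDDDBBBHHBBBBBBHHHAAAAAAA


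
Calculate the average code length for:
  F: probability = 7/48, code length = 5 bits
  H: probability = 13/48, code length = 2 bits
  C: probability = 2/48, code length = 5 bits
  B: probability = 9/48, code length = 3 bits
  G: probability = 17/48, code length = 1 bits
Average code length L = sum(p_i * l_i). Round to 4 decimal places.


Weighted contributions p_i * l_i:
  F: (7/48) * 5 = 35/48
  H: (13/48) * 2 = 26/48
  C: (2/48) * 5 = 10/48
  B: (9/48) * 3 = 27/48
  G: (17/48) * 1 = 17/48
Sum = (35 + 26 + 10 + 27 + 17)/48 = 115/48

L = 115/48 = 2.3958 bits/symbol


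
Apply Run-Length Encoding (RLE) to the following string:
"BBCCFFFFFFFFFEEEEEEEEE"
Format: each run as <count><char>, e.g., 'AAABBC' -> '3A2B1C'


Scanning runs left to right:
  i=0: run of 'B' x 2 -> '2B'
  i=2: run of 'C' x 2 -> '2C'
  i=4: run of 'F' x 9 -> '9F'
  i=13: run of 'E' x 9 -> '9E'

RLE = 2B2C9F9E


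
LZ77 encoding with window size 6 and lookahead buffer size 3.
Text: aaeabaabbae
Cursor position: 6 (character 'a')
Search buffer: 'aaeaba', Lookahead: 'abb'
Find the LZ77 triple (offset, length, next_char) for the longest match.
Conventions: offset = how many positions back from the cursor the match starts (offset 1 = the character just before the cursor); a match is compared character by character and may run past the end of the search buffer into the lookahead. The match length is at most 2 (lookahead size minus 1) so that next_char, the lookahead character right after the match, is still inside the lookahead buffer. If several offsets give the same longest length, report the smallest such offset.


Try each offset into the search buffer:
  offset=1 (pos 5, char 'a'): match length 1
  offset=2 (pos 4, char 'b'): match length 0
  offset=3 (pos 3, char 'a'): match length 2
  offset=4 (pos 2, char 'e'): match length 0
  offset=5 (pos 1, char 'a'): match length 1
  offset=6 (pos 0, char 'a'): match length 1
Longest match has length 2 at offset 3.
next_char = character at position 6 + 2 = 8 -> 'b'

Best match: offset=3, length=2 (matching 'ab' starting at position 3)
LZ77 triple: (3, 2, 'b')


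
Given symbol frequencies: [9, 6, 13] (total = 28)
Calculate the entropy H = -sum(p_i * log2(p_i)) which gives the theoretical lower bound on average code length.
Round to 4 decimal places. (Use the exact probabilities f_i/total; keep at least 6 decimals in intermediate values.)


Per-symbol terms -p_i * log2(p_i) with p_i = f_i/28:
  p = 9/28 = 0.321429: log2(p) = -1.637430, -p*log2(p) = 0.526317
  p = 6/28 = 0.214286: log2(p) = -2.222392, -p*log2(p) = 0.476227
  p = 13/28 = 0.464286: log2(p) = -1.106915, -p*log2(p) = 0.513925
H = 0.526317 + 0.476227 + 0.513925 = 1.516469

H = 1.5165 bits/symbol


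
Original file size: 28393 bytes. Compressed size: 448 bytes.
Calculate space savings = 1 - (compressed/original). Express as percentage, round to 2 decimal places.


ratio = compressed/original = 448/28393 = 0.015779
savings = 1 - ratio = 1 - 0.015779 = 0.984221
as a percentage: 0.984221 * 100 = 98.42%

Space savings = 1 - 448/28393 = 98.42%


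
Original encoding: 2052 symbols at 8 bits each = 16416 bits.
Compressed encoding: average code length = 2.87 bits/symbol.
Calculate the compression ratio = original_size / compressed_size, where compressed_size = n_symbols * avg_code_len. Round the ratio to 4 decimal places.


original_size = n_symbols * orig_bits = 2052 * 8 = 16416 bits
compressed_size = n_symbols * avg_code_len = 2052 * 2.87 = 5889.24 bits
ratio = original_size / compressed_size = 16416 / 5889.24 = 2.7875

Compression ratio = 2.7875


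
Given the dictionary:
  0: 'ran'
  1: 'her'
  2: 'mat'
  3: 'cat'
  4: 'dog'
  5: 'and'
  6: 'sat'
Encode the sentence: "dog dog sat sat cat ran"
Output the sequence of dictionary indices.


Look up each word in the dictionary:
  'dog' -> 4
  'dog' -> 4
  'sat' -> 6
  'sat' -> 6
  'cat' -> 3
  'ran' -> 0

Encoded: [4, 4, 6, 6, 3, 0]


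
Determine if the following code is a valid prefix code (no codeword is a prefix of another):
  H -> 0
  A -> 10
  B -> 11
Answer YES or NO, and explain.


Checking each pair (does one codeword prefix another?):
  H='0' vs A='10': no prefix
  H='0' vs B='11': no prefix
  A='10' vs H='0': no prefix
  A='10' vs B='11': no prefix
  B='11' vs H='0': no prefix
  B='11' vs A='10': no prefix
No violation found over all pairs.

YES -- this is a valid prefix code. No codeword is a prefix of any other codeword.


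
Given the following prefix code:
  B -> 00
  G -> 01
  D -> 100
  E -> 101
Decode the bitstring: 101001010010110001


Decoding step by step:
Bits 101 -> E
Bits 00 -> B
Bits 101 -> E
Bits 00 -> B
Bits 101 -> E
Bits 100 -> D
Bits 01 -> G


Decoded message: EBEBEDG


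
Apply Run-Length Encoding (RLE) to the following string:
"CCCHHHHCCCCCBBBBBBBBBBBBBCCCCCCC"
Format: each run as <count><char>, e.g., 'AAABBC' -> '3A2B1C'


Scanning runs left to right:
  i=0: run of 'C' x 3 -> '3C'
  i=3: run of 'H' x 4 -> '4H'
  i=7: run of 'C' x 5 -> '5C'
  i=12: run of 'B' x 13 -> '13B'
  i=25: run of 'C' x 7 -> '7C'

RLE = 3C4H5C13B7C


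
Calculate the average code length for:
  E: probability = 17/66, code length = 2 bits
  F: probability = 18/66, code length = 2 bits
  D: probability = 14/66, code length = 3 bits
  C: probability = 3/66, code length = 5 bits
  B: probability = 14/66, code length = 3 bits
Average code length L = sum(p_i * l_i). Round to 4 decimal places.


Weighted contributions p_i * l_i:
  E: (17/66) * 2 = 34/66
  F: (18/66) * 2 = 36/66
  D: (14/66) * 3 = 42/66
  C: (3/66) * 5 = 15/66
  B: (14/66) * 3 = 42/66
Sum = (34 + 36 + 42 + 15 + 42)/66 = 169/66

L = 169/66 = 2.5606 bits/symbol


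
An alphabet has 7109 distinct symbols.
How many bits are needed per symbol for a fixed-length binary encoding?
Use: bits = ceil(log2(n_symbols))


log2(7109) = 12.7954
Bracket: 2^12 = 4096 < 7109 <= 2^13 = 8192
So ceil(log2(7109)) = 13

bits = ceil(log2(7109)) = ceil(12.7954) = 13 bits


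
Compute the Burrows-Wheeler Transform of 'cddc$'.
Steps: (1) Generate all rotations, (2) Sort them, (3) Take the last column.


Rotations (sorted):
  0: $cddc -> last char: c
  1: c$cdd -> last char: d
  2: cddc$ -> last char: $
  3: dc$cd -> last char: d
  4: ddc$c -> last char: c


BWT = cd$dc


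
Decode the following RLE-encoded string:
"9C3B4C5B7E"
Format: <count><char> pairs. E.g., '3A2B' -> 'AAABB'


Expanding each <count><char> pair:
  9C -> 'CCCCCCCCC'
  3B -> 'BBB'
  4C -> 'CCCC'
  5B -> 'BBBBB'
  7E -> 'EEEEEEE'

Decoded = CCCCCCCCCBBBCCCCBBBBBEEEEEEE


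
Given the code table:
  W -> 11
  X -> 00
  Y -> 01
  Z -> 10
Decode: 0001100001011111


Decoding:
00 -> X
01 -> Y
10 -> Z
00 -> X
01 -> Y
01 -> Y
11 -> W
11 -> W


Result: XYZXYYWW


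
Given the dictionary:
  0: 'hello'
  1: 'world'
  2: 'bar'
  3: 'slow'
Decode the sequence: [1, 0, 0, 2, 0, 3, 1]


Look up each index in the dictionary:
  1 -> 'world'
  0 -> 'hello'
  0 -> 'hello'
  2 -> 'bar'
  0 -> 'hello'
  3 -> 'slow'
  1 -> 'world'

Decoded: "world hello hello bar hello slow world"


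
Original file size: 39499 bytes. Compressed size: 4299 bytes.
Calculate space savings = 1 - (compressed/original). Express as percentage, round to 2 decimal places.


ratio = compressed/original = 4299/39499 = 0.108838
savings = 1 - ratio = 1 - 0.108838 = 0.891162
as a percentage: 0.891162 * 100 = 89.12%

Space savings = 1 - 4299/39499 = 89.12%


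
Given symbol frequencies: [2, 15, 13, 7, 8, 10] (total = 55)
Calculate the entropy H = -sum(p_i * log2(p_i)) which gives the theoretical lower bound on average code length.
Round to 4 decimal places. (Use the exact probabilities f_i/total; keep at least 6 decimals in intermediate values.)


Per-symbol terms -p_i * log2(p_i) with p_i = f_i/55:
  p = 2/55 = 0.036364: log2(p) = -4.781360, -p*log2(p) = 0.173868
  p = 15/55 = 0.272727: log2(p) = -1.874469, -p*log2(p) = 0.511219
  p = 13/55 = 0.236364: log2(p) = -2.080920, -p*log2(p) = 0.491854
  p = 7/55 = 0.127273: log2(p) = -2.974005, -p*log2(p) = 0.378510
  p = 8/55 = 0.145455: log2(p) = -2.781360, -p*log2(p) = 0.404561
  p = 10/55 = 0.181818: log2(p) = -2.459432, -p*log2(p) = 0.447169
H = 0.173868 + 0.511219 + 0.491854 + 0.378510 + 0.404561 + 0.447169 = 2.407181

H = 2.4072 bits/symbol


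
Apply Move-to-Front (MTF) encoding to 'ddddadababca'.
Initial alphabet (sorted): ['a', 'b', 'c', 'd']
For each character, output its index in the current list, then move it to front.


MTF encoding:
'd': index 3 in ['a', 'b', 'c', 'd'] -> ['d', 'a', 'b', 'c']
'd': index 0 in ['d', 'a', 'b', 'c'] -> ['d', 'a', 'b', 'c']
'd': index 0 in ['d', 'a', 'b', 'c'] -> ['d', 'a', 'b', 'c']
'd': index 0 in ['d', 'a', 'b', 'c'] -> ['d', 'a', 'b', 'c']
'a': index 1 in ['d', 'a', 'b', 'c'] -> ['a', 'd', 'b', 'c']
'd': index 1 in ['a', 'd', 'b', 'c'] -> ['d', 'a', 'b', 'c']
'a': index 1 in ['d', 'a', 'b', 'c'] -> ['a', 'd', 'b', 'c']
'b': index 2 in ['a', 'd', 'b', 'c'] -> ['b', 'a', 'd', 'c']
'a': index 1 in ['b', 'a', 'd', 'c'] -> ['a', 'b', 'd', 'c']
'b': index 1 in ['a', 'b', 'd', 'c'] -> ['b', 'a', 'd', 'c']
'c': index 3 in ['b', 'a', 'd', 'c'] -> ['c', 'b', 'a', 'd']
'a': index 2 in ['c', 'b', 'a', 'd'] -> ['a', 'c', 'b', 'd']


Output: [3, 0, 0, 0, 1, 1, 1, 2, 1, 1, 3, 2]


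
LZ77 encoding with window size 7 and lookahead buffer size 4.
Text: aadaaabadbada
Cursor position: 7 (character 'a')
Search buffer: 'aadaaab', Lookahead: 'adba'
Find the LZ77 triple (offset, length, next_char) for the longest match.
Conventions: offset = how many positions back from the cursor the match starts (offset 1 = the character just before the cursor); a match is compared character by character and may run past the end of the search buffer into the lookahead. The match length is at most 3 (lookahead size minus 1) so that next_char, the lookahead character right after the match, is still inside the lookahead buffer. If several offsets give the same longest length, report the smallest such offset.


Try each offset into the search buffer:
  offset=1 (pos 6, char 'b'): match length 0
  offset=2 (pos 5, char 'a'): match length 1
  offset=3 (pos 4, char 'a'): match length 1
  offset=4 (pos 3, char 'a'): match length 1
  offset=5 (pos 2, char 'd'): match length 0
  offset=6 (pos 1, char 'a'): match length 2
  offset=7 (pos 0, char 'a'): match length 1
Longest match has length 2 at offset 6.
next_char = character at position 7 + 2 = 9 -> 'b'

Best match: offset=6, length=2 (matching 'ad' starting at position 1)
LZ77 triple: (6, 2, 'b')


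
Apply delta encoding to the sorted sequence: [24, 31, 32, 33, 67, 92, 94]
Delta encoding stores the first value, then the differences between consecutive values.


First value: 24
Deltas:
  31 - 24 = 7
  32 - 31 = 1
  33 - 32 = 1
  67 - 33 = 34
  92 - 67 = 25
  94 - 92 = 2


Delta encoded: [24, 7, 1, 1, 34, 25, 2]


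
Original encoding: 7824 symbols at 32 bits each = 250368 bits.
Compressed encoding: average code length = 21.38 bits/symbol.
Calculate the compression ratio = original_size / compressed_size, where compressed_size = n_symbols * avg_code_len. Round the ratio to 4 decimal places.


original_size = n_symbols * orig_bits = 7824 * 32 = 250368 bits
compressed_size = n_symbols * avg_code_len = 7824 * 21.38 = 167277.12 bits
ratio = original_size / compressed_size = 250368 / 167277.12 = 1.4967

Compression ratio = 1.4967


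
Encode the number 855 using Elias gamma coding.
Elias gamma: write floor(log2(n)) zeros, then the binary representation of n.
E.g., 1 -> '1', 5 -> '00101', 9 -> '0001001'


num_bits = floor(log2(855)) + 1 = 10
leading_zeros = num_bits - 1 = 9
binary(855) = 1101010111

Elias gamma(855) = '000000000' + '1101010111' = 0000000001101010111 (19 bits)


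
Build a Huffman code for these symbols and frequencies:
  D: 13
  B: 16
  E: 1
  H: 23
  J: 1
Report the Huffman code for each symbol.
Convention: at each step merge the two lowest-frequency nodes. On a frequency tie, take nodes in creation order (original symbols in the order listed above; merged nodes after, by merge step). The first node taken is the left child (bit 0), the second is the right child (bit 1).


Huffman tree construction:
Step 1: Merge E(1) + J(1) = 2
Step 2: Merge (E+J)(2) + D(13) = 15
Step 3: Merge ((E+J)+D)(15) + B(16) = 31
Step 4: Merge H(23) + (((E+J)+D)+B)(31) = 54
Read each symbol's code off the tree from the root (left child = 0, right child = 1).

Codes:
  D: 101 (length 3)
  B: 11 (length 2)
  E: 1000 (length 4)
  H: 0 (length 1)
  J: 1001 (length 4)
Average code length: 102/54 = 1.8889 bits/symbol


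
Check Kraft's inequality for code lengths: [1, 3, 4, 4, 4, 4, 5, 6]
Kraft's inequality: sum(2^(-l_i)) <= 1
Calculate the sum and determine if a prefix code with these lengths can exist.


Sum = 2^(-1) + 2^(-3) + 2^(-4) + 2^(-4) + 2^(-4) + 2^(-4) + 2^(-5) + 2^(-6)
    = 0.5 + 0.125 + 0.0625 + 0.0625 + 0.0625 + 0.0625 + 0.03125 + 0.015625
    = 59/64 = 0.921875
Since 0.921875 <= 1, Kraft's inequality IS satisfied.
A prefix code with these lengths CAN exist.

Kraft sum = 0.921875. Satisfied.


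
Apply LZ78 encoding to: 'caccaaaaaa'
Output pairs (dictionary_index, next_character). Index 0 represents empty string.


LZ78 encoding steps:
Dictionary: {0: ''}
Step 1: w='' (idx 0), next='c' -> output (0, 'c'), add 'c' as idx 1
Step 2: w='' (idx 0), next='a' -> output (0, 'a'), add 'a' as idx 2
Step 3: w='c' (idx 1), next='c' -> output (1, 'c'), add 'cc' as idx 3
Step 4: w='a' (idx 2), next='a' -> output (2, 'a'), add 'aa' as idx 4
Step 5: w='aa' (idx 4), next='a' -> output (4, 'a'), add 'aaa' as idx 5
Step 6: w='a' (idx 2), end of input -> output (2, '')


Encoded: [(0, 'c'), (0, 'a'), (1, 'c'), (2, 'a'), (4, 'a'), (2, '')]


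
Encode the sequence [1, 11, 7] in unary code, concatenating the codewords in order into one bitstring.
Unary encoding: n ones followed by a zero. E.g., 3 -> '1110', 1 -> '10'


Encode each number as n ones followed by a terminating 0:
  1 -> 10 (2 bits)
  11 -> 111111111110 (12 bits)
  7 -> 11111110 (8 bits)
Total length = 2 + 12 + 8 = 22 bits.

Unary([1, 11, 7]) = 1011111111111011111110 (22 bits)


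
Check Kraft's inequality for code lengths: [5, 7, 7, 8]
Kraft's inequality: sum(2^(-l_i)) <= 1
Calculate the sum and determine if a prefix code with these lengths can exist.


Sum = 2^(-5) + 2^(-7) + 2^(-7) + 2^(-8)
    = 0.03125 + 0.0078125 + 0.0078125 + 0.00390625
    = 13/256 = 0.05078125
Since 0.05078125 <= 1, Kraft's inequality IS satisfied.
A prefix code with these lengths CAN exist.

Kraft sum = 0.05078125. Satisfied.


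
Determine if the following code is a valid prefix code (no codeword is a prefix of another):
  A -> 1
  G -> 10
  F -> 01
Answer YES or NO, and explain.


Checking each pair (does one codeword prefix another?):
  A='1' vs G='10': prefix -- VIOLATION

NO -- this is NOT a valid prefix code. A (1) is a prefix of G (10).


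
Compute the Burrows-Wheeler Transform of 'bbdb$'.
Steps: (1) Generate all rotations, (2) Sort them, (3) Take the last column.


Rotations (sorted):
  0: $bbdb -> last char: b
  1: b$bbd -> last char: d
  2: bbdb$ -> last char: $
  3: bdb$b -> last char: b
  4: db$bb -> last char: b


BWT = bd$bb


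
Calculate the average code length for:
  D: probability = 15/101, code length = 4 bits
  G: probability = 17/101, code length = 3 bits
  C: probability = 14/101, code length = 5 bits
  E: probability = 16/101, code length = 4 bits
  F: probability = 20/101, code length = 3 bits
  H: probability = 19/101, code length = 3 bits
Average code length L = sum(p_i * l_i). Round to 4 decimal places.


Weighted contributions p_i * l_i:
  D: (15/101) * 4 = 60/101
  G: (17/101) * 3 = 51/101
  C: (14/101) * 5 = 70/101
  E: (16/101) * 4 = 64/101
  F: (20/101) * 3 = 60/101
  H: (19/101) * 3 = 57/101
Sum = (60 + 51 + 70 + 64 + 60 + 57)/101 = 362/101

L = 362/101 = 3.5842 bits/symbol


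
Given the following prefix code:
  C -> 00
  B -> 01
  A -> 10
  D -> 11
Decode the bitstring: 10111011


Decoding step by step:
Bits 10 -> A
Bits 11 -> D
Bits 10 -> A
Bits 11 -> D


Decoded message: ADAD


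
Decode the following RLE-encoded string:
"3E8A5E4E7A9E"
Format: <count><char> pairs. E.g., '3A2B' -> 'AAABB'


Expanding each <count><char> pair:
  3E -> 'EEE'
  8A -> 'AAAAAAAA'
  5E -> 'EEEEE'
  4E -> 'EEEE'
  7A -> 'AAAAAAA'
  9E -> 'EEEEEEEEE'

Decoded = EEEAAAAAAAAEEEEEEEEEAAAAAAAEEEEEEEEE


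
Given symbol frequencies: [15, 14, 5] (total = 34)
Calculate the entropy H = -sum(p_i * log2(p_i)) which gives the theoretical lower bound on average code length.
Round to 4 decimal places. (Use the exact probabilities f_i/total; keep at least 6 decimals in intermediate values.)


Per-symbol terms -p_i * log2(p_i) with p_i = f_i/34:
  p = 15/34 = 0.441176: log2(p) = -1.180572, -p*log2(p) = 0.520841
  p = 14/34 = 0.411765: log2(p) = -1.280108, -p*log2(p) = 0.527103
  p = 5/34 = 0.147059: log2(p) = -2.765535, -p*log2(p) = 0.406696
H = 0.520841 + 0.527103 + 0.406696 = 1.454640

H = 1.4546 bits/symbol


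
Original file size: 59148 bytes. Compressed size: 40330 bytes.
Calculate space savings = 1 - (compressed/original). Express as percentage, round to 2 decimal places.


ratio = compressed/original = 40330/59148 = 0.681849
savings = 1 - ratio = 1 - 0.681849 = 0.318151
as a percentage: 0.318151 * 100 = 31.82%

Space savings = 1 - 40330/59148 = 31.82%


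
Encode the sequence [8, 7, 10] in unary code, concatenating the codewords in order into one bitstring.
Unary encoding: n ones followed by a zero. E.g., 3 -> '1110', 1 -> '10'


Encode each number as n ones followed by a terminating 0:
  8 -> 111111110 (9 bits)
  7 -> 11111110 (8 bits)
  10 -> 11111111110 (11 bits)
Total length = 9 + 8 + 11 = 28 bits.

Unary([8, 7, 10]) = 1111111101111111011111111110 (28 bits)


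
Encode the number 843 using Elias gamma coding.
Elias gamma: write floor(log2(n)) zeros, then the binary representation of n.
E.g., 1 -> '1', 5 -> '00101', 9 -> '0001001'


num_bits = floor(log2(843)) + 1 = 10
leading_zeros = num_bits - 1 = 9
binary(843) = 1101001011

Elias gamma(843) = '000000000' + '1101001011' = 0000000001101001011 (19 bits)


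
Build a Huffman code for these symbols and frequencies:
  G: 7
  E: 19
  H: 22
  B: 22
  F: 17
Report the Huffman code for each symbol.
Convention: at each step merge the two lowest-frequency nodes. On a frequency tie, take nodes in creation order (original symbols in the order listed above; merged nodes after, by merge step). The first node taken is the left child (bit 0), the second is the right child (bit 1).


Huffman tree construction:
Step 1: Merge G(7) + F(17) = 24
Step 2: Merge E(19) + H(22) = 41
Step 3: Merge B(22) + (G+F)(24) = 46
Step 4: Merge (E+H)(41) + (B+(G+F))(46) = 87
Read each symbol's code off the tree from the root (left child = 0, right child = 1).

Codes:
  G: 110 (length 3)
  E: 00 (length 2)
  H: 01 (length 2)
  B: 10 (length 2)
  F: 111 (length 3)
Average code length: 198/87 = 2.2759 bits/symbol


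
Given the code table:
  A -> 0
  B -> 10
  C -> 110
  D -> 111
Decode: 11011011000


Decoding:
110 -> C
110 -> C
110 -> C
0 -> A
0 -> A


Result: CCCAA


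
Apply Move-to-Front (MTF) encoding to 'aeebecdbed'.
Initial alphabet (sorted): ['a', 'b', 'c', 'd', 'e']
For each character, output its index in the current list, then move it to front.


MTF encoding:
'a': index 0 in ['a', 'b', 'c', 'd', 'e'] -> ['a', 'b', 'c', 'd', 'e']
'e': index 4 in ['a', 'b', 'c', 'd', 'e'] -> ['e', 'a', 'b', 'c', 'd']
'e': index 0 in ['e', 'a', 'b', 'c', 'd'] -> ['e', 'a', 'b', 'c', 'd']
'b': index 2 in ['e', 'a', 'b', 'c', 'd'] -> ['b', 'e', 'a', 'c', 'd']
'e': index 1 in ['b', 'e', 'a', 'c', 'd'] -> ['e', 'b', 'a', 'c', 'd']
'c': index 3 in ['e', 'b', 'a', 'c', 'd'] -> ['c', 'e', 'b', 'a', 'd']
'd': index 4 in ['c', 'e', 'b', 'a', 'd'] -> ['d', 'c', 'e', 'b', 'a']
'b': index 3 in ['d', 'c', 'e', 'b', 'a'] -> ['b', 'd', 'c', 'e', 'a']
'e': index 3 in ['b', 'd', 'c', 'e', 'a'] -> ['e', 'b', 'd', 'c', 'a']
'd': index 2 in ['e', 'b', 'd', 'c', 'a'] -> ['d', 'e', 'b', 'c', 'a']


Output: [0, 4, 0, 2, 1, 3, 4, 3, 3, 2]


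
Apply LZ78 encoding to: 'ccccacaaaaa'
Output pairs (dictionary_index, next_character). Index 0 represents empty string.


LZ78 encoding steps:
Dictionary: {0: ''}
Step 1: w='' (idx 0), next='c' -> output (0, 'c'), add 'c' as idx 1
Step 2: w='c' (idx 1), next='c' -> output (1, 'c'), add 'cc' as idx 2
Step 3: w='c' (idx 1), next='a' -> output (1, 'a'), add 'ca' as idx 3
Step 4: w='ca' (idx 3), next='a' -> output (3, 'a'), add 'caa' as idx 4
Step 5: w='' (idx 0), next='a' -> output (0, 'a'), add 'a' as idx 5
Step 6: w='a' (idx 5), next='a' -> output (5, 'a'), add 'aa' as idx 6


Encoded: [(0, 'c'), (1, 'c'), (1, 'a'), (3, 'a'), (0, 'a'), (5, 'a')]


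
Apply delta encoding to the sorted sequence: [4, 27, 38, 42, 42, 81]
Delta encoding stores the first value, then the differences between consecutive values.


First value: 4
Deltas:
  27 - 4 = 23
  38 - 27 = 11
  42 - 38 = 4
  42 - 42 = 0
  81 - 42 = 39


Delta encoded: [4, 23, 11, 4, 0, 39]


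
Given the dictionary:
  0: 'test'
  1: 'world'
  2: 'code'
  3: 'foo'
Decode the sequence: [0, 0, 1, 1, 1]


Look up each index in the dictionary:
  0 -> 'test'
  0 -> 'test'
  1 -> 'world'
  1 -> 'world'
  1 -> 'world'

Decoded: "test test world world world"


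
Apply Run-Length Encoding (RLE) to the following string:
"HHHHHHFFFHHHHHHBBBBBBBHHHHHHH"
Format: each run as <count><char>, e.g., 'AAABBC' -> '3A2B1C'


Scanning runs left to right:
  i=0: run of 'H' x 6 -> '6H'
  i=6: run of 'F' x 3 -> '3F'
  i=9: run of 'H' x 6 -> '6H'
  i=15: run of 'B' x 7 -> '7B'
  i=22: run of 'H' x 7 -> '7H'

RLE = 6H3F6H7B7H


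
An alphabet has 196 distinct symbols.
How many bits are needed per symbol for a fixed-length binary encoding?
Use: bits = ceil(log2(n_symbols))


log2(196) = 7.6147
Bracket: 2^7 = 128 < 196 <= 2^8 = 256
So ceil(log2(196)) = 8

bits = ceil(log2(196)) = ceil(7.6147) = 8 bits


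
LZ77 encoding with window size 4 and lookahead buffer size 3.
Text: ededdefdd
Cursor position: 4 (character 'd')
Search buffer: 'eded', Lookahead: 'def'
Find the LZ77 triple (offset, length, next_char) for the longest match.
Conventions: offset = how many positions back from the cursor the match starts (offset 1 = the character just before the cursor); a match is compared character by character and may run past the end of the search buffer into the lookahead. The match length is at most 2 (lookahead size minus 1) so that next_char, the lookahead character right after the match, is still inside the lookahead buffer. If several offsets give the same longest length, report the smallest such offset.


Try each offset into the search buffer:
  offset=1 (pos 3, char 'd'): match length 1
  offset=2 (pos 2, char 'e'): match length 0
  offset=3 (pos 1, char 'd'): match length 2
  offset=4 (pos 0, char 'e'): match length 0
Longest match has length 2 at offset 3.
next_char = character at position 4 + 2 = 6 -> 'f'

Best match: offset=3, length=2 (matching 'de' starting at position 1)
LZ77 triple: (3, 2, 'f')


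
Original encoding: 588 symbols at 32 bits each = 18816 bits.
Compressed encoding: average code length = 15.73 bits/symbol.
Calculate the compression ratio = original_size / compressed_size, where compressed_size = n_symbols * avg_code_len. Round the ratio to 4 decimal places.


original_size = n_symbols * orig_bits = 588 * 32 = 18816 bits
compressed_size = n_symbols * avg_code_len = 588 * 15.73 = 9249.24 bits
ratio = original_size / compressed_size = 18816 / 9249.24 = 2.0343

Compression ratio = 2.0343


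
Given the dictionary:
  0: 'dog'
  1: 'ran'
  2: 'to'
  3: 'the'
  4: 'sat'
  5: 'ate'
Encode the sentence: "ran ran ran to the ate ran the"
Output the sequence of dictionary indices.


Look up each word in the dictionary:
  'ran' -> 1
  'ran' -> 1
  'ran' -> 1
  'to' -> 2
  'the' -> 3
  'ate' -> 5
  'ran' -> 1
  'the' -> 3

Encoded: [1, 1, 1, 2, 3, 5, 1, 3]


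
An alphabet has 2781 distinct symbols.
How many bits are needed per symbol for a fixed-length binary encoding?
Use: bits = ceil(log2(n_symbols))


log2(2781) = 11.4414
Bracket: 2^11 = 2048 < 2781 <= 2^12 = 4096
So ceil(log2(2781)) = 12

bits = ceil(log2(2781)) = ceil(11.4414) = 12 bits


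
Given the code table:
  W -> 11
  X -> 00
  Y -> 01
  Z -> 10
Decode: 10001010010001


Decoding:
10 -> Z
00 -> X
10 -> Z
10 -> Z
01 -> Y
00 -> X
01 -> Y


Result: ZXZZYXY


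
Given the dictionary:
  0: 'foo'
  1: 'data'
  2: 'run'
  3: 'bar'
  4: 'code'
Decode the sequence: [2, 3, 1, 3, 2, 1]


Look up each index in the dictionary:
  2 -> 'run'
  3 -> 'bar'
  1 -> 'data'
  3 -> 'bar'
  2 -> 'run'
  1 -> 'data'

Decoded: "run bar data bar run data"


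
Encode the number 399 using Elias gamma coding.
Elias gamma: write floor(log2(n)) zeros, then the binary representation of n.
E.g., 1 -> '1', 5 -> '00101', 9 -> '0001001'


num_bits = floor(log2(399)) + 1 = 9
leading_zeros = num_bits - 1 = 8
binary(399) = 110001111

Elias gamma(399) = '00000000' + '110001111' = 00000000110001111 (17 bits)


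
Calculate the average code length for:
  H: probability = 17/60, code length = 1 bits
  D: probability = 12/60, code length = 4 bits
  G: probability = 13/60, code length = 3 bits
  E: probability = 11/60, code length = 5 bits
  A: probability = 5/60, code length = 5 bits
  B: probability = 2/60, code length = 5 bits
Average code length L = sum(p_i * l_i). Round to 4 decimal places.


Weighted contributions p_i * l_i:
  H: (17/60) * 1 = 17/60
  D: (12/60) * 4 = 48/60
  G: (13/60) * 3 = 39/60
  E: (11/60) * 5 = 55/60
  A: (5/60) * 5 = 25/60
  B: (2/60) * 5 = 10/60
Sum = (17 + 48 + 39 + 55 + 25 + 10)/60 = 194/60

L = 194/60 = 3.2333 bits/symbol


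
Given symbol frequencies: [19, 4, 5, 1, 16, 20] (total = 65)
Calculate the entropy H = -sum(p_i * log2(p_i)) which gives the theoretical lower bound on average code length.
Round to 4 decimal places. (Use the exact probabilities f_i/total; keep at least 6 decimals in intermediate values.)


Per-symbol terms -p_i * log2(p_i) with p_i = f_i/65:
  p = 19/65 = 0.292308: log2(p) = -1.774440, -p*log2(p) = 0.518683
  p = 4/65 = 0.061538: log2(p) = -4.022368, -p*log2(p) = 0.247530
  p = 5/65 = 0.076923: log2(p) = -3.700440, -p*log2(p) = 0.284649
  p = 1/65 = 0.015385: log2(p) = -6.022368, -p*log2(p) = 0.092652
  p = 16/65 = 0.246154: log2(p) = -2.022368, -p*log2(p) = 0.497814
  p = 20/65 = 0.307692: log2(p) = -1.700440, -p*log2(p) = 0.523212
H = 0.518683 + 0.247530 + 0.284649 + 0.092652 + 0.497814 + 0.523212 = 2.164540

H = 2.1645 bits/symbol


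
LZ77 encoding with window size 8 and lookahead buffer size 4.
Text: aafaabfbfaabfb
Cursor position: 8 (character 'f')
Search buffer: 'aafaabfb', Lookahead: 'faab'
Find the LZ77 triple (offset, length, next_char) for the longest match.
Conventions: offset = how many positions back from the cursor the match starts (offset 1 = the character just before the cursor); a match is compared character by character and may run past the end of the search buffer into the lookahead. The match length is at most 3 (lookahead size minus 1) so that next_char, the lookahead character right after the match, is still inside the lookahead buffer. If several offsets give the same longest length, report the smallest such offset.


Try each offset into the search buffer:
  offset=1 (pos 7, char 'b'): match length 0
  offset=2 (pos 6, char 'f'): match length 1
  offset=3 (pos 5, char 'b'): match length 0
  offset=4 (pos 4, char 'a'): match length 0
  offset=5 (pos 3, char 'a'): match length 0
  offset=6 (pos 2, char 'f'): match length 3
  offset=7 (pos 1, char 'a'): match length 0
  offset=8 (pos 0, char 'a'): match length 0
Longest match has length 3 at offset 6.
next_char = character at position 8 + 3 = 11 -> 'b'

Best match: offset=6, length=3 (matching 'faa' starting at position 2)
LZ77 triple: (6, 3, 'b')


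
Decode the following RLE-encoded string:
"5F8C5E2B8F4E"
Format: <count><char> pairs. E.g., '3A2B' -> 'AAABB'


Expanding each <count><char> pair:
  5F -> 'FFFFF'
  8C -> 'CCCCCCCC'
  5E -> 'EEEEE'
  2B -> 'BB'
  8F -> 'FFFFFFFF'
  4E -> 'EEEE'

Decoded = FFFFFCCCCCCCCEEEEEBBFFFFFFFFEEEE


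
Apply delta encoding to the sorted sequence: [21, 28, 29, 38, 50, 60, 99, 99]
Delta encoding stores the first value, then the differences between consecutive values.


First value: 21
Deltas:
  28 - 21 = 7
  29 - 28 = 1
  38 - 29 = 9
  50 - 38 = 12
  60 - 50 = 10
  99 - 60 = 39
  99 - 99 = 0


Delta encoded: [21, 7, 1, 9, 12, 10, 39, 0]


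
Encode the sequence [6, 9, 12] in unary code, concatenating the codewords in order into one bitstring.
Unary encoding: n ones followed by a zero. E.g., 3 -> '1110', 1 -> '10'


Encode each number as n ones followed by a terminating 0:
  6 -> 1111110 (7 bits)
  9 -> 1111111110 (10 bits)
  12 -> 1111111111110 (13 bits)
Total length = 7 + 10 + 13 = 30 bits.

Unary([6, 9, 12]) = 111111011111111101111111111110 (30 bits)


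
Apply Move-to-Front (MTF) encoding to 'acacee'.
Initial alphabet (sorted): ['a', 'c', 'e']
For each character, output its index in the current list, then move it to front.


MTF encoding:
'a': index 0 in ['a', 'c', 'e'] -> ['a', 'c', 'e']
'c': index 1 in ['a', 'c', 'e'] -> ['c', 'a', 'e']
'a': index 1 in ['c', 'a', 'e'] -> ['a', 'c', 'e']
'c': index 1 in ['a', 'c', 'e'] -> ['c', 'a', 'e']
'e': index 2 in ['c', 'a', 'e'] -> ['e', 'c', 'a']
'e': index 0 in ['e', 'c', 'a'] -> ['e', 'c', 'a']


Output: [0, 1, 1, 1, 2, 0]


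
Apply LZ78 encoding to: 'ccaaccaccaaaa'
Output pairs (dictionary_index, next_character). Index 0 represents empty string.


LZ78 encoding steps:
Dictionary: {0: ''}
Step 1: w='' (idx 0), next='c' -> output (0, 'c'), add 'c' as idx 1
Step 2: w='c' (idx 1), next='a' -> output (1, 'a'), add 'ca' as idx 2
Step 3: w='' (idx 0), next='a' -> output (0, 'a'), add 'a' as idx 3
Step 4: w='c' (idx 1), next='c' -> output (1, 'c'), add 'cc' as idx 4
Step 5: w='a' (idx 3), next='c' -> output (3, 'c'), add 'ac' as idx 5
Step 6: w='ca' (idx 2), next='a' -> output (2, 'a'), add 'caa' as idx 6
Step 7: w='a' (idx 3), next='a' -> output (3, 'a'), add 'aa' as idx 7


Encoded: [(0, 'c'), (1, 'a'), (0, 'a'), (1, 'c'), (3, 'c'), (2, 'a'), (3, 'a')]


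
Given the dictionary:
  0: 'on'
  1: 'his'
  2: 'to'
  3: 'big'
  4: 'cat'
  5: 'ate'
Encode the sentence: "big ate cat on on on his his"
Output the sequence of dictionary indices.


Look up each word in the dictionary:
  'big' -> 3
  'ate' -> 5
  'cat' -> 4
  'on' -> 0
  'on' -> 0
  'on' -> 0
  'his' -> 1
  'his' -> 1

Encoded: [3, 5, 4, 0, 0, 0, 1, 1]


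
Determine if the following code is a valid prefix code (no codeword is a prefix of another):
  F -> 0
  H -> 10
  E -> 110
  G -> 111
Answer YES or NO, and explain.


Checking each pair (does one codeword prefix another?):
  F='0' vs H='10': no prefix
  F='0' vs E='110': no prefix
  F='0' vs G='111': no prefix
  H='10' vs F='0': no prefix
  H='10' vs E='110': no prefix
  H='10' vs G='111': no prefix
  E='110' vs F='0': no prefix
  E='110' vs H='10': no prefix
  E='110' vs G='111': no prefix
  G='111' vs F='0': no prefix
  G='111' vs H='10': no prefix
  G='111' vs E='110': no prefix
No violation found over all pairs.

YES -- this is a valid prefix code. No codeword is a prefix of any other codeword.


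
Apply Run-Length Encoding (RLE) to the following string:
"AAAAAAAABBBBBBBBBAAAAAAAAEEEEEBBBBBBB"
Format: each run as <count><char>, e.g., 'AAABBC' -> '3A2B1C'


Scanning runs left to right:
  i=0: run of 'A' x 8 -> '8A'
  i=8: run of 'B' x 9 -> '9B'
  i=17: run of 'A' x 8 -> '8A'
  i=25: run of 'E' x 5 -> '5E'
  i=30: run of 'B' x 7 -> '7B'

RLE = 8A9B8A5E7B


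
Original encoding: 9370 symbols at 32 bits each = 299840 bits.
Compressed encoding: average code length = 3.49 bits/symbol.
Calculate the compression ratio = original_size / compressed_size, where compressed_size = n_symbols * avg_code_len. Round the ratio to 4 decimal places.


original_size = n_symbols * orig_bits = 9370 * 32 = 299840 bits
compressed_size = n_symbols * avg_code_len = 9370 * 3.49 = 32701.3 bits
ratio = original_size / compressed_size = 299840 / 32701.3 = 9.1691

Compression ratio = 9.1691


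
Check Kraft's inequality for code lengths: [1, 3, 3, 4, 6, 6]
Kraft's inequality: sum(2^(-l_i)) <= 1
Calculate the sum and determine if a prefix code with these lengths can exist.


Sum = 2^(-1) + 2^(-3) + 2^(-3) + 2^(-4) + 2^(-6) + 2^(-6)
    = 0.5 + 0.125 + 0.125 + 0.0625 + 0.015625 + 0.015625
    = 54/64 = 0.84375
Since 0.84375 <= 1, Kraft's inequality IS satisfied.
A prefix code with these lengths CAN exist.

Kraft sum = 0.84375. Satisfied.


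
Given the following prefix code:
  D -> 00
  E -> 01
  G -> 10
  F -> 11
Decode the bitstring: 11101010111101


Decoding step by step:
Bits 11 -> F
Bits 10 -> G
Bits 10 -> G
Bits 10 -> G
Bits 11 -> F
Bits 11 -> F
Bits 01 -> E


Decoded message: FGGGFFE


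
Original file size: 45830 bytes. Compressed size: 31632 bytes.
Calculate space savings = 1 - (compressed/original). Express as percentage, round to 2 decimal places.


ratio = compressed/original = 31632/45830 = 0.690203
savings = 1 - ratio = 1 - 0.690203 = 0.309797
as a percentage: 0.309797 * 100 = 30.98%

Space savings = 1 - 31632/45830 = 30.98%


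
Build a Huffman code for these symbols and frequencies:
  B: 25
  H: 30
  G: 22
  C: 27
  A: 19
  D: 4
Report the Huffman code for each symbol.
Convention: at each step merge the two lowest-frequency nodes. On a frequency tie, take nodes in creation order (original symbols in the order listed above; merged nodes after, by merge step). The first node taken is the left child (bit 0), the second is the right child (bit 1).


Huffman tree construction:
Step 1: Merge D(4) + A(19) = 23
Step 2: Merge G(22) + (D+A)(23) = 45
Step 3: Merge B(25) + C(27) = 52
Step 4: Merge H(30) + (G+(D+A))(45) = 75
Step 5: Merge (B+C)(52) + (H+(G+(D+A)))(75) = 127
Read each symbol's code off the tree from the root (left child = 0, right child = 1).

Codes:
  B: 00 (length 2)
  H: 10 (length 2)
  G: 110 (length 3)
  C: 01 (length 2)
  A: 1111 (length 4)
  D: 1110 (length 4)
Average code length: 322/127 = 2.5354 bits/symbol
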